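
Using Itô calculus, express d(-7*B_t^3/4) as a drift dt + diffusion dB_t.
d(-7*B_t^3/4) = (-21*B_t/4) dt + (-21*B_t^2/4) dB_t

Itô's formula for f(B_t) gives d f(B_t) = f'(B_t) dB_t + (1/2) f''(B_t) dt. Compute derivatives of f(x) = -7*x^3/4:
  f'(x)  = -21*x^2/4
  f''(x) = -21*x/2
Substitute x = B_t and multiply the f'' term by 1/2:
  drift     = (1/2) * (-21*x/2) evaluated at B_t = -21*B_t/4
  diffusion = (-21*x^2/4) evaluated at B_t = -21*B_t^2/4
Therefore d(-7*B_t^3/4) = (-21*B_t/4) dt + (-21*B_t^2/4) dB_t.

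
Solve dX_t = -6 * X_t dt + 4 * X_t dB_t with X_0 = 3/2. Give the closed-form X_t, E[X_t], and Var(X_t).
X_t = 3/2 * exp((-14) t + (4) B_t); E[X_t] = 3*exp(-6*t)/2; Var(X_t) = (9*exp(16*t) - 9)*exp(-12*t)/4

For GBM dX = mu X dt + sigma X dB with X_0 = x_0, apply Itô to Y = log X: dY = (mu - sigma^2/2) dt + sigma dB, so Y_t = log(x_0) + (mu - sigma^2/2) t + sigma B_t and hence X_t = x_0 * exp((mu - sigma^2/2) t + sigma B_t).
With mu = -6, sigma = 4, x_0 = 3/2, this gives:
  X_t = 3/2 * exp((-14) * t + (4) * B_t).
Since sigma*B_t ~ Normal(0, sigma^2 t), E[exp(sigma*B_t)] = exp(sigma^2 t / 2); so E[X_t] = x_0 * exp((mu - sigma^2/2) t) * exp(sigma^2 t / 2) = x_0 * exp(mu t) = 3*exp(-6*t)/2.
Var(X_t) = E[X_t^2] - (E[X_t])^2 = x_0^2 * exp(2 mu t) * (exp(sigma^2 t) - 1) = (9*exp(16*t) - 9)*exp(-12*t)/4.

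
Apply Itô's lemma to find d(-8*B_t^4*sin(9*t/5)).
d(-8*B_t^4*sin(9*t/5)) = (B_t^2*(-72*B_t^2*cos(9*t/5)/5 - 48*sin(9*t/5))) dt + (-32*B_t^3*sin(9*t/5)) dB_t

Itô's formula for f(t, x): d f(t, B_t) = (f_t + (1/2) f_xx) dt + f_x dB_t. Compute partials of f(t, x) = -8*x^4*sin(9*t/5):
  f_t(t,x)  = -72*x^4*cos(9*t/5)/5
  f_x(t,x)  = -32*x^3*sin(9*t/5)
  f_xx(t,x) = -96*x^2*sin(9*t/5)
Assemble drift = f_t + (1/2) f_xx = x^2*(-72*x^2*cos(9*t/5)/5 - 48*sin(9*t/5)) and diffusion = f_x = -32*x^3*sin(9*t/5). Substituting x = B_t:
  d(-8*B_t^4*sin(9*t/5)) = (B_t^2*(-72*B_t^2*cos(9*t/5)/5 - 48*sin(9*t/5))) dt + (-32*B_t^3*sin(9*t/5)) dB_t.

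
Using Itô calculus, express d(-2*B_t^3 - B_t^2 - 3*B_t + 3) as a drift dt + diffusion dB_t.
d(-2*B_t^3 - B_t^2 - 3*B_t + 3) = (-6*B_t - 1) dt + (-6*B_t^2 - 2*B_t - 3) dB_t

Itô's formula for f(B_t) gives d f(B_t) = f'(B_t) dB_t + (1/2) f''(B_t) dt. Compute derivatives of f(x) = -2*x^3 - x^2 - 3*x + 3:
  f'(x)  = -6*x^2 - 2*x - 3
  f''(x) = -12*x - 2
Substitute x = B_t and multiply the f'' term by 1/2:
  drift     = (1/2) * (-12*x - 2) evaluated at B_t = -6*B_t - 1
  diffusion = (-6*x^2 - 2*x - 3) evaluated at B_t = -6*B_t^2 - 2*B_t - 3
Therefore d(-2*B_t^3 - B_t^2 - 3*B_t + 3) = (-6*B_t - 1) dt + (-6*B_t^2 - 2*B_t - 3) dB_t.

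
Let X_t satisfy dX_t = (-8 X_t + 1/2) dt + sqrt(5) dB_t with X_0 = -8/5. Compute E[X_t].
E[X_t] = 1/16 - 133*exp(-8*t)/80

Taking expectations and using E[dB_t] = 0, the mean m(t) = E[X_t] satisfies the ODE m'(t) = a m(t) + b with m(0) = x_0. With a = -8, b = 1/2, x_0 = -8/5, the solution is
  m(t) = x_0 * exp(a t) + (b/a) * (exp(a t) - 1)
       = (-8/5) * exp((-8) t) + ((1/2)/(-8)) * (exp((-8) t) - 1)
       = 1/16 - 133*exp(-8*t)/80.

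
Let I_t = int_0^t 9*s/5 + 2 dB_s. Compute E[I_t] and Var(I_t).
E[I_t] = 0; Var(I_t) = t*(27*t^2 + 90*t + 100)/25

The Itô integral of a deterministic integrand f(s) has mean 0 because each increment f(s) * (B_{s+ds} - B_s) has mean 0. By the Itô isometry:
  Var( int_0^t f(s) dB_s ) = E[ (int_0^t f(s) dB_s)^2 ] = int_0^t f(s)^2 ds.
Here f(s) = 9*s/5 + 2, so f(s)^2 = (9*s + 10)^2/25. Integrate:
  int_0^t ((9*s + 10)^2/25) ds = t*(27*t^2 + 90*t + 100)/25.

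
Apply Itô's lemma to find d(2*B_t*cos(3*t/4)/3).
d(2*B_t*cos(3*t/4)/3) = (-B_t*sin(3*t/4)/2) dt + (2*cos(3*t/4)/3) dB_t

Itô's formula for f(t, x): d f(t, B_t) = (f_t + (1/2) f_xx) dt + f_x dB_t. Compute partials of f(t, x) = 2*x*cos(3*t/4)/3:
  f_t(t,x)  = -x*sin(3*t/4)/2
  f_x(t,x)  = 2*cos(3*t/4)/3
  f_xx(t,x) = 0
Assemble drift = f_t + (1/2) f_xx = -x*sin(3*t/4)/2 and diffusion = f_x = 2*cos(3*t/4)/3. Substituting x = B_t:
  d(2*B_t*cos(3*t/4)/3) = (-B_t*sin(3*t/4)/2) dt + (2*cos(3*t/4)/3) dB_t.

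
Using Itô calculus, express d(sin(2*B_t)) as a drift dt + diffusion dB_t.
d(sin(2*B_t)) = (-2*sin(2*B_t)) dt + (2*cos(2*B_t)) dB_t

Itô's formula for f(B_t) gives d f(B_t) = f'(B_t) dB_t + (1/2) f''(B_t) dt. Compute derivatives of f(x) = sin(2*x):
  f'(x)  = 2*cos(2*x)
  f''(x) = -4*sin(2*x)
Substitute x = B_t and multiply the f'' term by 1/2:
  drift     = (1/2) * (-4*sin(2*x)) evaluated at B_t = -2*sin(2*B_t)
  diffusion = (2*cos(2*x)) evaluated at B_t = 2*cos(2*B_t)
Therefore d(sin(2*B_t)) = (-2*sin(2*B_t)) dt + (2*cos(2*B_t)) dB_t.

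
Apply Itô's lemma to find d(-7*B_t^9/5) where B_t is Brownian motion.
d(-7*B_t^9/5) = (-252*B_t^7/5) dt + (-63*B_t^8/5) dB_t

Itô's formula for f(B_t) gives d f(B_t) = f'(B_t) dB_t + (1/2) f''(B_t) dt. Compute derivatives of f(x) = -7*x^9/5:
  f'(x)  = -63*x^8/5
  f''(x) = -504*x^7/5
Substitute x = B_t and multiply the f'' term by 1/2:
  drift     = (1/2) * (-504*x^7/5) evaluated at B_t = -252*B_t^7/5
  diffusion = (-63*x^8/5) evaluated at B_t = -63*B_t^8/5
Therefore d(-7*B_t^9/5) = (-252*B_t^7/5) dt + (-63*B_t^8/5) dB_t.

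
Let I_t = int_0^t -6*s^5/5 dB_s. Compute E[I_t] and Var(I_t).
E[I_t] = 0; Var(I_t) = 36*t^11/275

The Itô integral of a deterministic integrand f(s) has mean 0 because each increment f(s) * (B_{s+ds} - B_s) has mean 0. By the Itô isometry:
  Var( int_0^t f(s) dB_s ) = E[ (int_0^t f(s) dB_s)^2 ] = int_0^t f(s)^2 ds.
Here f(s) = -6*s^5/5, so f(s)^2 = 36*s^10/25. Integrate:
  int_0^t (36*s^10/25) ds = 36*t^11/275.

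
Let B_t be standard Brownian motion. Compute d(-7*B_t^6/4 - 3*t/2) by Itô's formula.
d(-7*B_t^6/4 - 3*t/2) = (-105*B_t^4/4 - 3/2) dt + (-21*B_t^5/2) dB_t

Itô's formula for f(t, x): d f(t, B_t) = (f_t + (1/2) f_xx) dt + f_x dB_t. Compute partials of f(t, x) = -3*t/2 - 7*x^6/4:
  f_t(t,x)  = -3/2
  f_x(t,x)  = -21*x^5/2
  f_xx(t,x) = -105*x^4/2
Assemble drift = f_t + (1/2) f_xx = -105*x^4/4 - 3/2 and diffusion = f_x = -21*x^5/2. Substituting x = B_t:
  d(-7*B_t^6/4 - 3*t/2) = (-105*B_t^4/4 - 3/2) dt + (-21*B_t^5/2) dB_t.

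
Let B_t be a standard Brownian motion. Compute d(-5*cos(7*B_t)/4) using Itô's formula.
d(-5*cos(7*B_t)/4) = (245*cos(7*B_t)/8) dt + (35*sin(7*B_t)/4) dB_t

Itô's formula for f(B_t) gives d f(B_t) = f'(B_t) dB_t + (1/2) f''(B_t) dt. Compute derivatives of f(x) = -5*cos(7*x)/4:
  f'(x)  = 35*sin(7*x)/4
  f''(x) = 245*cos(7*x)/4
Substitute x = B_t and multiply the f'' term by 1/2:
  drift     = (1/2) * (245*cos(7*x)/4) evaluated at B_t = 245*cos(7*B_t)/8
  diffusion = (35*sin(7*x)/4) evaluated at B_t = 35*sin(7*B_t)/4
Therefore d(-5*cos(7*B_t)/4) = (245*cos(7*B_t)/8) dt + (35*sin(7*B_t)/4) dB_t.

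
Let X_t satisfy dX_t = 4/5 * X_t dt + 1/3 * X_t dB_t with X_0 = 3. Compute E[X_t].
E[X_t] = 3*exp(4*t/5)

For GBM dX = mu X dt + sigma X dB with X_0 = x_0, apply Itô to Y = log X: dY = (mu - sigma^2/2) dt + sigma dB, so Y_t = log(x_0) + (mu - sigma^2/2) t + sigma B_t and hence X_t = x_0 * exp((mu - sigma^2/2) t + sigma B_t).
With mu = 4/5, sigma = 1/3, x_0 = 3, this gives:
  X_t = 3 * exp((67/90) * t + (1/3) * B_t).
Since sigma*B_t ~ Normal(0, sigma^2 t), E[exp(sigma*B_t)] = exp(sigma^2 t / 2); so E[X_t] = x_0 * exp((mu - sigma^2/2) t) * exp(sigma^2 t / 2) = x_0 * exp(mu t) = 3*exp(4*t/5).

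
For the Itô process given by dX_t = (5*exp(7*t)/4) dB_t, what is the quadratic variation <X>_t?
<X>_t = 25*exp(14*t)/224 - 25/224

For an Itô process dX_t = a(t) dt + b(t) dB_t, the quadratic variation is <X>_t = int_0^t b(s)^2 ds (the drift term does not contribute). Here b(s) = 5*exp(7*s)/4, so
  b(s)^2 = 25*exp(14*s)/16.
Integrating from 0 to t:
  <X>_t = int_0^t (25*exp(14*s)/16) ds = 25*exp(14*t)/224 - 25/224.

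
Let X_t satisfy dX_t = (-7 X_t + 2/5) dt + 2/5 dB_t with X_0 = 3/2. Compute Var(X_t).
Var(X_t) = 2/175 - 2*exp(-14*t)/175

The variance V(t) = Var(X_t) satisfies V'(t) = 2 a V(t) + c^2 with V(0) = 0 (drift coefficient is linear in X, diffusion is constant). With a = -7, c = 2/5, the solution is
  V(t) = (c^2 / (2 a)) * (exp(2 a t) - 1)
       = ((2/5)^2 / (2*(-7))) * (exp((-14) t) - 1)
       = 2/175 - 2*exp(-14*t)/175.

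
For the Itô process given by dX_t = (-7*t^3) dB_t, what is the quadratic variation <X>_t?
<X>_t = 7*t^7

For an Itô process dX_t = a(t) dt + b(t) dB_t, the quadratic variation is <X>_t = int_0^t b(s)^2 ds (the drift term does not contribute). Here b(s) = -7*s^3, so
  b(s)^2 = 49*s^6.
Integrating from 0 to t:
  <X>_t = int_0^t (49*s^6) ds = 7*t^7.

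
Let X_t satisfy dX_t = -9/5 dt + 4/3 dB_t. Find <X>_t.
<X>_t = 16*t/9

For an Itô process dX_t = a(t) dt + b(t) dB_t, the quadratic variation is <X>_t = int_0^t b(s)^2 ds (the drift term does not contribute). Here b(s) = 4/3, so
  b(s)^2 = 16/9.
Integrating from 0 to t:
  <X>_t = int_0^t (16/9) ds = 16*t/9.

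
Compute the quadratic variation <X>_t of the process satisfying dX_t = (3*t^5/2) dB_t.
<X>_t = 9*t^11/44

For an Itô process dX_t = a(t) dt + b(t) dB_t, the quadratic variation is <X>_t = int_0^t b(s)^2 ds (the drift term does not contribute). Here b(s) = 3*s^5/2, so
  b(s)^2 = 9*s^10/4.
Integrating from 0 to t:
  <X>_t = int_0^t (9*s^10/4) ds = 9*t^11/44.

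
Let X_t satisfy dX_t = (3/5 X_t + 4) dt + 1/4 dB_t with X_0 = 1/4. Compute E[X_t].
E[X_t] = 83*exp(3*t/5)/12 - 20/3

Taking expectations and using E[dB_t] = 0, the mean m(t) = E[X_t] satisfies the ODE m'(t) = a m(t) + b with m(0) = x_0. With a = 3/5, b = 4, x_0 = 1/4, the solution is
  m(t) = x_0 * exp(a t) + (b/a) * (exp(a t) - 1)
       = (1/4) * exp((3/5) t) + (4/(3/5)) * (exp((3/5) t) - 1)
       = 83*exp(3*t/5)/12 - 20/3.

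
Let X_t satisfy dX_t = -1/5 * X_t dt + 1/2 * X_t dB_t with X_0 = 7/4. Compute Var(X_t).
Var(X_t) = (49*exp(t/4) - 49)*exp(-2*t/5)/16

For GBM dX = mu X dt + sigma X dB with X_0 = x_0, apply Itô to Y = log X: dY = (mu - sigma^2/2) dt + sigma dB, so Y_t = log(x_0) + (mu - sigma^2/2) t + sigma B_t and hence X_t = x_0 * exp((mu - sigma^2/2) t + sigma B_t).
With mu = -1/5, sigma = 1/2, x_0 = 7/4, this gives:
  X_t = 7/4 * exp((-13/40) * t + (1/2) * B_t).
Since sigma*B_t ~ Normal(0, sigma^2 t), E[exp(sigma*B_t)] = exp(sigma^2 t / 2); so E[X_t] = x_0 * exp((mu - sigma^2/2) t) * exp(sigma^2 t / 2) = x_0 * exp(mu t) = 7*exp(-t/5)/4.
Var(X_t) = E[X_t^2] - (E[X_t])^2 = x_0^2 * exp(2 mu t) * (exp(sigma^2 t) - 1) = (49*exp(t/4) - 49)*exp(-2*t/5)/16.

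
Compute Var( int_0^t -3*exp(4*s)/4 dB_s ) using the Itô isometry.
Var = 9*exp(8*t)/128 - 9/128

The Itô integral of a deterministic integrand f(s) has mean 0 because each increment f(s) * (B_{s+ds} - B_s) has mean 0. By the Itô isometry:
  Var( int_0^t f(s) dB_s ) = E[ (int_0^t f(s) dB_s)^2 ] = int_0^t f(s)^2 ds.
Here f(s) = -3*exp(4*s)/4, so f(s)^2 = 9*exp(8*s)/16. Integrate:
  int_0^t (9*exp(8*s)/16) ds = 9*exp(8*t)/128 - 9/128.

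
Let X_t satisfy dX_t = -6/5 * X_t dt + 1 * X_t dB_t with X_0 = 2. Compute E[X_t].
E[X_t] = 2*exp(-6*t/5)

For GBM dX = mu X dt + sigma X dB with X_0 = x_0, apply Itô to Y = log X: dY = (mu - sigma^2/2) dt + sigma dB, so Y_t = log(x_0) + (mu - sigma^2/2) t + sigma B_t and hence X_t = x_0 * exp((mu - sigma^2/2) t + sigma B_t).
With mu = -6/5, sigma = 1, x_0 = 2, this gives:
  X_t = 2 * exp((-17/10) * t + (1) * B_t).
Since sigma*B_t ~ Normal(0, sigma^2 t), E[exp(sigma*B_t)] = exp(sigma^2 t / 2); so E[X_t] = x_0 * exp((mu - sigma^2/2) t) * exp(sigma^2 t / 2) = x_0 * exp(mu t) = 2*exp(-6*t/5).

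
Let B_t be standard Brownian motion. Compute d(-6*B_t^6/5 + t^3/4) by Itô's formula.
d(-6*B_t^6/5 + t^3/4) = (-18*B_t^4 + 3*t^2/4) dt + (-36*B_t^5/5) dB_t

Itô's formula for f(t, x): d f(t, B_t) = (f_t + (1/2) f_xx) dt + f_x dB_t. Compute partials of f(t, x) = t^3/4 - 6*x^6/5:
  f_t(t,x)  = 3*t^2/4
  f_x(t,x)  = -36*x^5/5
  f_xx(t,x) = -36*x^4
Assemble drift = f_t + (1/2) f_xx = 3*t^2/4 - 18*x^4 and diffusion = f_x = -36*x^5/5. Substituting x = B_t:
  d(-6*B_t^6/5 + t^3/4) = (-18*B_t^4 + 3*t^2/4) dt + (-36*B_t^5/5) dB_t.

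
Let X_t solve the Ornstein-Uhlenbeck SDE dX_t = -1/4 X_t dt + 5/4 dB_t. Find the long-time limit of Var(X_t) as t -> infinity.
lim Var(X_t) = 25/8

The OU SDE dX = -theta X dt + sigma dB admits the integrating factor exp(theta t): d(exp(theta t) X_t) = sigma exp(theta t) dB_t. Integrating from 0 to t gives X_t = x_0 * exp(-theta t) + sigma * int_0^t exp(-theta (t-s)) dB_s for any initial x_0. The Itô integral has variance (by the Itô isometry) sigma^2 * int_0^t exp(-2 theta (t - s)) ds = sigma^2 * (1 - exp(-2 theta t)) / (2 theta), independent of x_0.
With theta = 1/4, sigma = 5/4:
  Var(X_t) = (5/4)^2 * (1 - exp(-2*1/4 t)) / (2 * 1/4) = 25/8 - 25*exp(-t/2)/8.
As t -> infinity, exp(-2*1/4 t) -> 0, so the stationary variance is sigma^2 / (2 theta) = 25/8.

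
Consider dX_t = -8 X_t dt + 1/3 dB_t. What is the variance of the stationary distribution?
lim Var(X_t) = 1/144

The OU SDE dX = -theta X dt + sigma dB admits the integrating factor exp(theta t): d(exp(theta t) X_t) = sigma exp(theta t) dB_t. Integrating from 0 to t gives X_t = x_0 * exp(-theta t) + sigma * int_0^t exp(-theta (t-s)) dB_s for any initial x_0. The Itô integral has variance (by the Itô isometry) sigma^2 * int_0^t exp(-2 theta (t - s)) ds = sigma^2 * (1 - exp(-2 theta t)) / (2 theta), independent of x_0.
With theta = 8, sigma = 1/3:
  Var(X_t) = (1/3)^2 * (1 - exp(-2*8 t)) / (2 * 8) = 1/144 - exp(-16*t)/144.
As t -> infinity, exp(-2*8 t) -> 0, so the stationary variance is sigma^2 / (2 theta) = 1/144.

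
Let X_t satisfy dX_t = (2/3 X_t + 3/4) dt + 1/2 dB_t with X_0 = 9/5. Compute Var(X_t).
Var(X_t) = 3*exp(4*t/3)/16 - 3/16

The variance V(t) = Var(X_t) satisfies V'(t) = 2 a V(t) + c^2 with V(0) = 0 (drift coefficient is linear in X, diffusion is constant). With a = 2/3, c = 1/2, the solution is
  V(t) = (c^2 / (2 a)) * (exp(2 a t) - 1)
       = ((1/2)^2 / (2*(2/3))) * (exp((4/3) t) - 1)
       = 3*exp(4*t/3)/16 - 3/16.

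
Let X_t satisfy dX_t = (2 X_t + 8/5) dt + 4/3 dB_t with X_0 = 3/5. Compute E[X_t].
E[X_t] = 7*exp(2*t)/5 - 4/5

Taking expectations and using E[dB_t] = 0, the mean m(t) = E[X_t] satisfies the ODE m'(t) = a m(t) + b with m(0) = x_0. With a = 2, b = 8/5, x_0 = 3/5, the solution is
  m(t) = x_0 * exp(a t) + (b/a) * (exp(a t) - 1)
       = (3/5) * exp(2 t) + ((8/5)/2) * (exp(2 t) - 1)
       = 7*exp(2*t)/5 - 4/5.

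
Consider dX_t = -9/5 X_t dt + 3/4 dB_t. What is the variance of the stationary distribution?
lim Var(X_t) = 5/32

The OU SDE dX = -theta X dt + sigma dB admits the integrating factor exp(theta t): d(exp(theta t) X_t) = sigma exp(theta t) dB_t. Integrating from 0 to t gives X_t = x_0 * exp(-theta t) + sigma * int_0^t exp(-theta (t-s)) dB_s for any initial x_0. The Itô integral has variance (by the Itô isometry) sigma^2 * int_0^t exp(-2 theta (t - s)) ds = sigma^2 * (1 - exp(-2 theta t)) / (2 theta), independent of x_0.
With theta = 9/5, sigma = 3/4:
  Var(X_t) = (3/4)^2 * (1 - exp(-2*9/5 t)) / (2 * 9/5) = 5/32 - 5*exp(-18*t/5)/32.
As t -> infinity, exp(-2*9/5 t) -> 0, so the stationary variance is sigma^2 / (2 theta) = 5/32.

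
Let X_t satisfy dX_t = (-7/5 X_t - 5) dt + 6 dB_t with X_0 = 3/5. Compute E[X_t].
E[X_t] = -25/7 + 146*exp(-7*t/5)/35

Taking expectations and using E[dB_t] = 0, the mean m(t) = E[X_t] satisfies the ODE m'(t) = a m(t) + b with m(0) = x_0. With a = -7/5, b = -5, x_0 = 3/5, the solution is
  m(t) = x_0 * exp(a t) + (b/a) * (exp(a t) - 1)
       = (3/5) * exp((-7/5) t) + ((-5)/(-7/5)) * (exp((-7/5) t) - 1)
       = -25/7 + 146*exp(-7*t/5)/35.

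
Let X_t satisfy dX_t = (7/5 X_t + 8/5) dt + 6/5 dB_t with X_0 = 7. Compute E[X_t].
E[X_t] = 57*exp(7*t/5)/7 - 8/7

Taking expectations and using E[dB_t] = 0, the mean m(t) = E[X_t] satisfies the ODE m'(t) = a m(t) + b with m(0) = x_0. With a = 7/5, b = 8/5, x_0 = 7, the solution is
  m(t) = x_0 * exp(a t) + (b/a) * (exp(a t) - 1)
       = 7 * exp((7/5) t) + ((8/5)/(7/5)) * (exp((7/5) t) - 1)
       = 57*exp(7*t/5)/7 - 8/7.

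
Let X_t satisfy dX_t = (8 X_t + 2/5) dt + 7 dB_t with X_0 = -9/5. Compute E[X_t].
E[X_t] = -7*exp(8*t)/4 - 1/20

Taking expectations and using E[dB_t] = 0, the mean m(t) = E[X_t] satisfies the ODE m'(t) = a m(t) + b with m(0) = x_0. With a = 8, b = 2/5, x_0 = -9/5, the solution is
  m(t) = x_0 * exp(a t) + (b/a) * (exp(a t) - 1)
       = (-9/5) * exp(8 t) + ((2/5)/8) * (exp(8 t) - 1)
       = -7*exp(8*t)/4 - 1/20.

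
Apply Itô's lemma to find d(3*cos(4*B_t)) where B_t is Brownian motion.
d(3*cos(4*B_t)) = (-24*cos(4*B_t)) dt + (-12*sin(4*B_t)) dB_t

Itô's formula for f(B_t) gives d f(B_t) = f'(B_t) dB_t + (1/2) f''(B_t) dt. Compute derivatives of f(x) = 3*cos(4*x):
  f'(x)  = -12*sin(4*x)
  f''(x) = -48*cos(4*x)
Substitute x = B_t and multiply the f'' term by 1/2:
  drift     = (1/2) * (-48*cos(4*x)) evaluated at B_t = -24*cos(4*B_t)
  diffusion = (-12*sin(4*x)) evaluated at B_t = -12*sin(4*B_t)
Therefore d(3*cos(4*B_t)) = (-24*cos(4*B_t)) dt + (-12*sin(4*B_t)) dB_t.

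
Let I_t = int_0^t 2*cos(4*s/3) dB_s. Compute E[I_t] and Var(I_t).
E[I_t] = 0; Var(I_t) = 2*t + 3*sin(4*t/3)*cos(4*t/3)/2

The Itô integral of a deterministic integrand f(s) has mean 0 because each increment f(s) * (B_{s+ds} - B_s) has mean 0. By the Itô isometry:
  Var( int_0^t f(s) dB_s ) = E[ (int_0^t f(s) dB_s)^2 ] = int_0^t f(s)^2 ds.
Here f(s) = 2*cos(4*s/3), so f(s)^2 = 4*cos(4*s/3)^2. Integrate:
  int_0^t (4*cos(4*s/3)^2) ds = 2*t + 3*sin(4*t/3)*cos(4*t/3)/2.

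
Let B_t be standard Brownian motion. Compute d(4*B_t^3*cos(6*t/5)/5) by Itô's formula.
d(4*B_t^3*cos(6*t/5)/5) = (12*B_t*(-2*B_t^2*sin(6*t/5) + 5*cos(6*t/5))/25) dt + (12*B_t^2*cos(6*t/5)/5) dB_t

Itô's formula for f(t, x): d f(t, B_t) = (f_t + (1/2) f_xx) dt + f_x dB_t. Compute partials of f(t, x) = 4*x^3*cos(6*t/5)/5:
  f_t(t,x)  = -24*x^3*sin(6*t/5)/25
  f_x(t,x)  = 12*x^2*cos(6*t/5)/5
  f_xx(t,x) = 24*x*cos(6*t/5)/5
Assemble drift = f_t + (1/2) f_xx = 12*x*(-2*x^2*sin(6*t/5) + 5*cos(6*t/5))/25 and diffusion = f_x = 12*x^2*cos(6*t/5)/5. Substituting x = B_t:
  d(4*B_t^3*cos(6*t/5)/5) = (12*B_t*(-2*B_t^2*sin(6*t/5) + 5*cos(6*t/5))/25) dt + (12*B_t^2*cos(6*t/5)/5) dB_t.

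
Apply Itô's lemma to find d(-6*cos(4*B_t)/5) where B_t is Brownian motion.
d(-6*cos(4*B_t)/5) = (48*cos(4*B_t)/5) dt + (24*sin(4*B_t)/5) dB_t

Itô's formula for f(B_t) gives d f(B_t) = f'(B_t) dB_t + (1/2) f''(B_t) dt. Compute derivatives of f(x) = -6*cos(4*x)/5:
  f'(x)  = 24*sin(4*x)/5
  f''(x) = 96*cos(4*x)/5
Substitute x = B_t and multiply the f'' term by 1/2:
  drift     = (1/2) * (96*cos(4*x)/5) evaluated at B_t = 48*cos(4*B_t)/5
  diffusion = (24*sin(4*x)/5) evaluated at B_t = 24*sin(4*B_t)/5
Therefore d(-6*cos(4*B_t)/5) = (48*cos(4*B_t)/5) dt + (24*sin(4*B_t)/5) dB_t.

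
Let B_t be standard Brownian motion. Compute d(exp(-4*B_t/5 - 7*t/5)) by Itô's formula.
d(exp(-4*B_t/5 - 7*t/5)) = (-27*exp(-4*B_t/5 - 7*t/5)/25) dt + (-4*exp(-4*B_t/5 - 7*t/5)/5) dB_t

Itô's formula for f(t, x): d f(t, B_t) = (f_t + (1/2) f_xx) dt + f_x dB_t. Compute partials of f(t, x) = exp(-7*t/5 - 4*x/5):
  f_t(t,x)  = -7*exp(-7*t/5 - 4*x/5)/5
  f_x(t,x)  = -4*exp(-7*t/5 - 4*x/5)/5
  f_xx(t,x) = 16*exp(-7*t/5 - 4*x/5)/25
Assemble drift = f_t + (1/2) f_xx = -27*exp(-7*t/5 - 4*x/5)/25 and diffusion = f_x = -4*exp(-7*t/5 - 4*x/5)/5. Substituting x = B_t:
  d(exp(-4*B_t/5 - 7*t/5)) = (-27*exp(-4*B_t/5 - 7*t/5)/25) dt + (-4*exp(-4*B_t/5 - 7*t/5)/5) dB_t.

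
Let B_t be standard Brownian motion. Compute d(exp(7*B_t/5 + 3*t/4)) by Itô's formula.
d(exp(7*B_t/5 + 3*t/4)) = (173*exp(7*B_t/5 + 3*t/4)/100) dt + (7*exp(7*B_t/5 + 3*t/4)/5) dB_t

Itô's formula for f(t, x): d f(t, B_t) = (f_t + (1/2) f_xx) dt + f_x dB_t. Compute partials of f(t, x) = exp(3*t/4 + 7*x/5):
  f_t(t,x)  = 3*exp(3*t/4 + 7*x/5)/4
  f_x(t,x)  = 7*exp(3*t/4 + 7*x/5)/5
  f_xx(t,x) = 49*exp(3*t/4 + 7*x/5)/25
Assemble drift = f_t + (1/2) f_xx = 173*exp(3*t/4 + 7*x/5)/100 and diffusion = f_x = 7*exp(3*t/4 + 7*x/5)/5. Substituting x = B_t:
  d(exp(7*B_t/5 + 3*t/4)) = (173*exp(7*B_t/5 + 3*t/4)/100) dt + (7*exp(7*B_t/5 + 3*t/4)/5) dB_t.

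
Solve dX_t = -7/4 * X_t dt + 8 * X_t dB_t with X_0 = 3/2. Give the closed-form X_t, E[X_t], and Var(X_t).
X_t = 3/2 * exp((-135/4) t + (8) B_t); E[X_t] = 3*exp(-7*t/4)/2; Var(X_t) = (9*exp(64*t) - 9)*exp(-7*t/2)/4

For GBM dX = mu X dt + sigma X dB with X_0 = x_0, apply Itô to Y = log X: dY = (mu - sigma^2/2) dt + sigma dB, so Y_t = log(x_0) + (mu - sigma^2/2) t + sigma B_t and hence X_t = x_0 * exp((mu - sigma^2/2) t + sigma B_t).
With mu = -7/4, sigma = 8, x_0 = 3/2, this gives:
  X_t = 3/2 * exp((-135/4) * t + (8) * B_t).
Since sigma*B_t ~ Normal(0, sigma^2 t), E[exp(sigma*B_t)] = exp(sigma^2 t / 2); so E[X_t] = x_0 * exp((mu - sigma^2/2) t) * exp(sigma^2 t / 2) = x_0 * exp(mu t) = 3*exp(-7*t/4)/2.
Var(X_t) = E[X_t^2] - (E[X_t])^2 = x_0^2 * exp(2 mu t) * (exp(sigma^2 t) - 1) = (9*exp(64*t) - 9)*exp(-7*t/2)/4.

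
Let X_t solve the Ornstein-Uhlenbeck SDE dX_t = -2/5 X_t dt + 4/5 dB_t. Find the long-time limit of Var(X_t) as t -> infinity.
lim Var(X_t) = 4/5

The OU SDE dX = -theta X dt + sigma dB admits the integrating factor exp(theta t): d(exp(theta t) X_t) = sigma exp(theta t) dB_t. Integrating from 0 to t gives X_t = x_0 * exp(-theta t) + sigma * int_0^t exp(-theta (t-s)) dB_s for any initial x_0. The Itô integral has variance (by the Itô isometry) sigma^2 * int_0^t exp(-2 theta (t - s)) ds = sigma^2 * (1 - exp(-2 theta t)) / (2 theta), independent of x_0.
With theta = 2/5, sigma = 4/5:
  Var(X_t) = (4/5)^2 * (1 - exp(-2*2/5 t)) / (2 * 2/5) = 4/5 - 4*exp(-4*t/5)/5.
As t -> infinity, exp(-2*2/5 t) -> 0, so the stationary variance is sigma^2 / (2 theta) = 4/5.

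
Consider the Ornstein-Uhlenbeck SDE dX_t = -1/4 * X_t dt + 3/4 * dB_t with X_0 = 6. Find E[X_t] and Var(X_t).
E[X_t] = 6*exp(-t/4); Var(X_t) = 9/8 - 9*exp(-t/2)/8

The OU SDE dX = -theta X dt + sigma dB admits the integrating factor exp(theta t): d(exp(theta t) X_t) = sigma exp(theta t) dB_t. Integrating from 0 to t:
  X_t = x_0 * exp(-theta t) + sigma * int_0^t exp(-theta (t-s)) dB_s.
The Itô integral has mean 0 and (by the Itô isometry) variance sigma^2 * int_0^t exp(-2 theta (t - s)) ds = sigma^2 * (1 - exp(-2 theta t)) / (2 theta).
With theta = 1/4, sigma = 3/4, x_0 = 6:
  E[X_t] = 6 * exp(-1/4 t) = 6*exp(-t/4)
  Var(X_t) = (3/4)^2 * (1 - exp(-2*1/4 t)) / (2 * 1/4) = 9/8 - 9*exp(-t/2)/8.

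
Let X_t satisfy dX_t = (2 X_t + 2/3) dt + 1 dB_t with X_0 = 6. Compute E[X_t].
E[X_t] = 19*exp(2*t)/3 - 1/3

Taking expectations and using E[dB_t] = 0, the mean m(t) = E[X_t] satisfies the ODE m'(t) = a m(t) + b with m(0) = x_0. With a = 2, b = 2/3, x_0 = 6, the solution is
  m(t) = x_0 * exp(a t) + (b/a) * (exp(a t) - 1)
       = 6 * exp(2 t) + ((2/3)/2) * (exp(2 t) - 1)
       = 19*exp(2*t)/3 - 1/3.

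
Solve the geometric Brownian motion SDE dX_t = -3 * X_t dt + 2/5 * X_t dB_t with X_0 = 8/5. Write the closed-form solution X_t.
X_t = 8/5 * exp((-77/25) * t + (2/5) * B_t)

For GBM dX = mu X dt + sigma X dB with X_0 = x_0, apply Itô to Y = log X: dY = (mu - sigma^2/2) dt + sigma dB, so Y_t = log(x_0) + (mu - sigma^2/2) t + sigma B_t and hence X_t = x_0 * exp((mu - sigma^2/2) t + sigma B_t).
With mu = -3, sigma = 2/5, x_0 = 8/5, this gives:
  X_t = 8/5 * exp((-77/25) * t + (2/5) * B_t).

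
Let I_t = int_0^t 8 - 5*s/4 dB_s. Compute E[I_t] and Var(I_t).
E[I_t] = 0; Var(I_t) = t*(25*t^2 - 480*t + 3072)/48

The Itô integral of a deterministic integrand f(s) has mean 0 because each increment f(s) * (B_{s+ds} - B_s) has mean 0. By the Itô isometry:
  Var( int_0^t f(s) dB_s ) = E[ (int_0^t f(s) dB_s)^2 ] = int_0^t f(s)^2 ds.
Here f(s) = 8 - 5*s/4, so f(s)^2 = (5*s - 32)^2/16. Integrate:
  int_0^t ((5*s - 32)^2/16) ds = t*(25*t^2 - 480*t + 3072)/48.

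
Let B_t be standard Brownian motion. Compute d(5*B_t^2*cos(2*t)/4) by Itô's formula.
d(5*B_t^2*cos(2*t)/4) = (-5*B_t^2*sin(2*t)/2 + 5*cos(2*t)/4) dt + (5*B_t*cos(2*t)/2) dB_t

Itô's formula for f(t, x): d f(t, B_t) = (f_t + (1/2) f_xx) dt + f_x dB_t. Compute partials of f(t, x) = 5*x^2*cos(2*t)/4:
  f_t(t,x)  = -5*x^2*sin(2*t)/2
  f_x(t,x)  = 5*x*cos(2*t)/2
  f_xx(t,x) = 5*cos(2*t)/2
Assemble drift = f_t + (1/2) f_xx = -5*x^2*sin(2*t)/2 + 5*cos(2*t)/4 and diffusion = f_x = 5*x*cos(2*t)/2. Substituting x = B_t:
  d(5*B_t^2*cos(2*t)/4) = (-5*B_t^2*sin(2*t)/2 + 5*cos(2*t)/4) dt + (5*B_t*cos(2*t)/2) dB_t.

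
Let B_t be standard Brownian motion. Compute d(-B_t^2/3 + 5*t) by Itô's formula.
d(-B_t^2/3 + 5*t) = (14/3) dt + (-2*B_t/3) dB_t

Itô's formula for f(t, x): d f(t, B_t) = (f_t + (1/2) f_xx) dt + f_x dB_t. Compute partials of f(t, x) = 5*t - x^2/3:
  f_t(t,x)  = 5
  f_x(t,x)  = -2*x/3
  f_xx(t,x) = -2/3
Assemble drift = f_t + (1/2) f_xx = 14/3 and diffusion = f_x = -2*x/3. Substituting x = B_t:
  d(-B_t^2/3 + 5*t) = (14/3) dt + (-2*B_t/3) dB_t.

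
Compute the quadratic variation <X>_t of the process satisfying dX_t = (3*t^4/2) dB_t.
<X>_t = t^9/4

For an Itô process dX_t = a(t) dt + b(t) dB_t, the quadratic variation is <X>_t = int_0^t b(s)^2 ds (the drift term does not contribute). Here b(s) = 3*s^4/2, so
  b(s)^2 = 9*s^8/4.
Integrating from 0 to t:
  <X>_t = int_0^t (9*s^8/4) ds = t^9/4.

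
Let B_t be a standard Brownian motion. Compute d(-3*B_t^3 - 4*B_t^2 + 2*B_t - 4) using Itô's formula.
d(-3*B_t^3 - 4*B_t^2 + 2*B_t - 4) = (-9*B_t - 4) dt + (-9*B_t^2 - 8*B_t + 2) dB_t

Itô's formula for f(B_t) gives d f(B_t) = f'(B_t) dB_t + (1/2) f''(B_t) dt. Compute derivatives of f(x) = -3*x^3 - 4*x^2 + 2*x - 4:
  f'(x)  = -9*x^2 - 8*x + 2
  f''(x) = -18*x - 8
Substitute x = B_t and multiply the f'' term by 1/2:
  drift     = (1/2) * (-18*x - 8) evaluated at B_t = -9*B_t - 4
  diffusion = (-9*x^2 - 8*x + 2) evaluated at B_t = -9*B_t^2 - 8*B_t + 2
Therefore d(-3*B_t^3 - 4*B_t^2 + 2*B_t - 4) = (-9*B_t - 4) dt + (-9*B_t^2 - 8*B_t + 2) dB_t.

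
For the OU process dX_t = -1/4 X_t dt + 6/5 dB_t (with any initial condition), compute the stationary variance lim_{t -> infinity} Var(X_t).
lim Var(X_t) = 72/25

The OU SDE dX = -theta X dt + sigma dB admits the integrating factor exp(theta t): d(exp(theta t) X_t) = sigma exp(theta t) dB_t. Integrating from 0 to t gives X_t = x_0 * exp(-theta t) + sigma * int_0^t exp(-theta (t-s)) dB_s for any initial x_0. The Itô integral has variance (by the Itô isometry) sigma^2 * int_0^t exp(-2 theta (t - s)) ds = sigma^2 * (1 - exp(-2 theta t)) / (2 theta), independent of x_0.
With theta = 1/4, sigma = 6/5:
  Var(X_t) = (6/5)^2 * (1 - exp(-2*1/4 t)) / (2 * 1/4) = 72/25 - 72*exp(-t/2)/25.
As t -> infinity, exp(-2*1/4 t) -> 0, so the stationary variance is sigma^2 / (2 theta) = 72/25.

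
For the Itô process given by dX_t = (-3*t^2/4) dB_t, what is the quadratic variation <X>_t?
<X>_t = 9*t^5/80

For an Itô process dX_t = a(t) dt + b(t) dB_t, the quadratic variation is <X>_t = int_0^t b(s)^2 ds (the drift term does not contribute). Here b(s) = -3*s^2/4, so
  b(s)^2 = 9*s^4/16.
Integrating from 0 to t:
  <X>_t = int_0^t (9*s^4/16) ds = 9*t^5/80.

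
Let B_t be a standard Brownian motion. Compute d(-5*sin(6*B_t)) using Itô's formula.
d(-5*sin(6*B_t)) = (90*sin(6*B_t)) dt + (-30*cos(6*B_t)) dB_t

Itô's formula for f(B_t) gives d f(B_t) = f'(B_t) dB_t + (1/2) f''(B_t) dt. Compute derivatives of f(x) = -5*sin(6*x):
  f'(x)  = -30*cos(6*x)
  f''(x) = 180*sin(6*x)
Substitute x = B_t and multiply the f'' term by 1/2:
  drift     = (1/2) * (180*sin(6*x)) evaluated at B_t = 90*sin(6*B_t)
  diffusion = (-30*cos(6*x)) evaluated at B_t = -30*cos(6*B_t)
Therefore d(-5*sin(6*B_t)) = (90*sin(6*B_t)) dt + (-30*cos(6*B_t)) dB_t.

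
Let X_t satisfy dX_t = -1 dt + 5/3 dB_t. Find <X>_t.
<X>_t = 25*t/9

For an Itô process dX_t = a(t) dt + b(t) dB_t, the quadratic variation is <X>_t = int_0^t b(s)^2 ds (the drift term does not contribute). Here b(s) = 5/3, so
  b(s)^2 = 25/9.
Integrating from 0 to t:
  <X>_t = int_0^t (25/9) ds = 25*t/9.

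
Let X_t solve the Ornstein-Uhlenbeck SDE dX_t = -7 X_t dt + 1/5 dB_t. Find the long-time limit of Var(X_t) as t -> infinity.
lim Var(X_t) = 1/350

The OU SDE dX = -theta X dt + sigma dB admits the integrating factor exp(theta t): d(exp(theta t) X_t) = sigma exp(theta t) dB_t. Integrating from 0 to t gives X_t = x_0 * exp(-theta t) + sigma * int_0^t exp(-theta (t-s)) dB_s for any initial x_0. The Itô integral has variance (by the Itô isometry) sigma^2 * int_0^t exp(-2 theta (t - s)) ds = sigma^2 * (1 - exp(-2 theta t)) / (2 theta), independent of x_0.
With theta = 7, sigma = 1/5:
  Var(X_t) = (1/5)^2 * (1 - exp(-2*7 t)) / (2 * 7) = 1/350 - exp(-14*t)/350.
As t -> infinity, exp(-2*7 t) -> 0, so the stationary variance is sigma^2 / (2 theta) = 1/350.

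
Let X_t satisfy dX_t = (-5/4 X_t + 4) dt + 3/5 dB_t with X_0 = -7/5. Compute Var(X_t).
Var(X_t) = 18/125 - 18*exp(-5*t/2)/125

The variance V(t) = Var(X_t) satisfies V'(t) = 2 a V(t) + c^2 with V(0) = 0 (drift coefficient is linear in X, diffusion is constant). With a = -5/4, c = 3/5, the solution is
  V(t) = (c^2 / (2 a)) * (exp(2 a t) - 1)
       = ((3/5)^2 / (2*(-5/4))) * (exp((-5/2) t) - 1)
       = 18/125 - 18*exp(-5*t/2)/125.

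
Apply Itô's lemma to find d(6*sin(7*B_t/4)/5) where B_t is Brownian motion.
d(6*sin(7*B_t/4)/5) = (-147*sin(7*B_t/4)/80) dt + (21*cos(7*B_t/4)/10) dB_t

Itô's formula for f(B_t) gives d f(B_t) = f'(B_t) dB_t + (1/2) f''(B_t) dt. Compute derivatives of f(x) = 6*sin(7*x/4)/5:
  f'(x)  = 21*cos(7*x/4)/10
  f''(x) = -147*sin(7*x/4)/40
Substitute x = B_t and multiply the f'' term by 1/2:
  drift     = (1/2) * (-147*sin(7*x/4)/40) evaluated at B_t = -147*sin(7*B_t/4)/80
  diffusion = (21*cos(7*x/4)/10) evaluated at B_t = 21*cos(7*B_t/4)/10
Therefore d(6*sin(7*B_t/4)/5) = (-147*sin(7*B_t/4)/80) dt + (21*cos(7*B_t/4)/10) dB_t.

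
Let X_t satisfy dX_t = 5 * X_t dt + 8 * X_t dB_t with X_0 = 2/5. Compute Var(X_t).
Var(X_t) = 4*(exp(64*t) - 1)*exp(10*t)/25

For GBM dX = mu X dt + sigma X dB with X_0 = x_0, apply Itô to Y = log X: dY = (mu - sigma^2/2) dt + sigma dB, so Y_t = log(x_0) + (mu - sigma^2/2) t + sigma B_t and hence X_t = x_0 * exp((mu - sigma^2/2) t + sigma B_t).
With mu = 5, sigma = 8, x_0 = 2/5, this gives:
  X_t = 2/5 * exp((-27) * t + (8) * B_t).
Since sigma*B_t ~ Normal(0, sigma^2 t), E[exp(sigma*B_t)] = exp(sigma^2 t / 2); so E[X_t] = x_0 * exp((mu - sigma^2/2) t) * exp(sigma^2 t / 2) = x_0 * exp(mu t) = 2*exp(5*t)/5.
Var(X_t) = E[X_t^2] - (E[X_t])^2 = x_0^2 * exp(2 mu t) * (exp(sigma^2 t) - 1) = 4*(exp(64*t) - 1)*exp(10*t)/25.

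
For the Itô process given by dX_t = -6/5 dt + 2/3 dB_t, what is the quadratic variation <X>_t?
<X>_t = 4*t/9

For an Itô process dX_t = a(t) dt + b(t) dB_t, the quadratic variation is <X>_t = int_0^t b(s)^2 ds (the drift term does not contribute). Here b(s) = 2/3, so
  b(s)^2 = 4/9.
Integrating from 0 to t:
  <X>_t = int_0^t (4/9) ds = 4*t/9.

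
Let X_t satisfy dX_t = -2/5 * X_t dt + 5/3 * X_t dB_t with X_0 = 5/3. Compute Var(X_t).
Var(X_t) = (25*exp(25*t/9) - 25)*exp(-4*t/5)/9

For GBM dX = mu X dt + sigma X dB with X_0 = x_0, apply Itô to Y = log X: dY = (mu - sigma^2/2) dt + sigma dB, so Y_t = log(x_0) + (mu - sigma^2/2) t + sigma B_t and hence X_t = x_0 * exp((mu - sigma^2/2) t + sigma B_t).
With mu = -2/5, sigma = 5/3, x_0 = 5/3, this gives:
  X_t = 5/3 * exp((-161/90) * t + (5/3) * B_t).
Since sigma*B_t ~ Normal(0, sigma^2 t), E[exp(sigma*B_t)] = exp(sigma^2 t / 2); so E[X_t] = x_0 * exp((mu - sigma^2/2) t) * exp(sigma^2 t / 2) = x_0 * exp(mu t) = 5*exp(-2*t/5)/3.
Var(X_t) = E[X_t^2] - (E[X_t])^2 = x_0^2 * exp(2 mu t) * (exp(sigma^2 t) - 1) = (25*exp(25*t/9) - 25)*exp(-4*t/5)/9.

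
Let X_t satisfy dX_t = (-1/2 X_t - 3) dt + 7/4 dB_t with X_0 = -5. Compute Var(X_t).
Var(X_t) = 49/16 - 49*exp(-t)/16

The variance V(t) = Var(X_t) satisfies V'(t) = 2 a V(t) + c^2 with V(0) = 0 (drift coefficient is linear in X, diffusion is constant). With a = -1/2, c = 7/4, the solution is
  V(t) = (c^2 / (2 a)) * (exp(2 a t) - 1)
       = ((7/4)^2 / (2*(-1/2))) * (exp((-1) t) - 1)
       = 49/16 - 49*exp(-t)/16.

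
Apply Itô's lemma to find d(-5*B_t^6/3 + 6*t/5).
d(-5*B_t^6/3 + 6*t/5) = (6/5 - 25*B_t^4) dt + (-10*B_t^5) dB_t

Itô's formula for f(t, x): d f(t, B_t) = (f_t + (1/2) f_xx) dt + f_x dB_t. Compute partials of f(t, x) = 6*t/5 - 5*x^6/3:
  f_t(t,x)  = 6/5
  f_x(t,x)  = -10*x^5
  f_xx(t,x) = -50*x^4
Assemble drift = f_t + (1/2) f_xx = 6/5 - 25*x^4 and diffusion = f_x = -10*x^5. Substituting x = B_t:
  d(-5*B_t^6/3 + 6*t/5) = (6/5 - 25*B_t^4) dt + (-10*B_t^5) dB_t.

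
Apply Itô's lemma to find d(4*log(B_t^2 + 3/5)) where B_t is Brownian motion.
d(4*log(B_t^2 + 3/5)) = (20*(3 - 5*B_t^2)/(5*B_t^2 + 3)^2) dt + (40*B_t/(5*B_t^2 + 3)) dB_t

Itô's formula for f(B_t) gives d f(B_t) = f'(B_t) dB_t + (1/2) f''(B_t) dt. Compute derivatives of f(x) = 4*log(x^2 + 3/5):
  f'(x)  = 40*x/(5*x^2 + 3)
  f''(x) = 40*(3 - 5*x^2)/(5*x^2 + 3)^2
Substitute x = B_t and multiply the f'' term by 1/2:
  drift     = (1/2) * (40*(3 - 5*x^2)/(5*x^2 + 3)^2) evaluated at B_t = 20*(3 - 5*B_t^2)/(5*B_t^2 + 3)^2
  diffusion = (40*x/(5*x^2 + 3)) evaluated at B_t = 40*B_t/(5*B_t^2 + 3)
Therefore d(4*log(B_t^2 + 3/5)) = (20*(3 - 5*B_t^2)/(5*B_t^2 + 3)^2) dt + (40*B_t/(5*B_t^2 + 3)) dB_t.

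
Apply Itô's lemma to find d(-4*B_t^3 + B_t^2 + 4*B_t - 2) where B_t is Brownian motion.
d(-4*B_t^3 + B_t^2 + 4*B_t - 2) = (1 - 12*B_t) dt + (-12*B_t^2 + 2*B_t + 4) dB_t

Itô's formula for f(B_t) gives d f(B_t) = f'(B_t) dB_t + (1/2) f''(B_t) dt. Compute derivatives of f(x) = -4*x^3 + x^2 + 4*x - 2:
  f'(x)  = -12*x^2 + 2*x + 4
  f''(x) = 2 - 24*x
Substitute x = B_t and multiply the f'' term by 1/2:
  drift     = (1/2) * (2 - 24*x) evaluated at B_t = 1 - 12*B_t
  diffusion = (-12*x^2 + 2*x + 4) evaluated at B_t = -12*B_t^2 + 2*B_t + 4
Therefore d(-4*B_t^3 + B_t^2 + 4*B_t - 2) = (1 - 12*B_t) dt + (-12*B_t^2 + 2*B_t + 4) dB_t.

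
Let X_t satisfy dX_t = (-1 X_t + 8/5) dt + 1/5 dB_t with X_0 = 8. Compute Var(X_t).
Var(X_t) = 1/50 - exp(-2*t)/50

The variance V(t) = Var(X_t) satisfies V'(t) = 2 a V(t) + c^2 with V(0) = 0 (drift coefficient is linear in X, diffusion is constant). With a = -1, c = 1/5, the solution is
  V(t) = (c^2 / (2 a)) * (exp(2 a t) - 1)
       = ((1/5)^2 / (2*(-1))) * (exp((-2) t) - 1)
       = 1/50 - exp(-2*t)/50.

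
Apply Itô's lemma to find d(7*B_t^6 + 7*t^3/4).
d(7*B_t^6 + 7*t^3/4) = (105*B_t^4 + 21*t^2/4) dt + (42*B_t^5) dB_t

Itô's formula for f(t, x): d f(t, B_t) = (f_t + (1/2) f_xx) dt + f_x dB_t. Compute partials of f(t, x) = 7*t^3/4 + 7*x^6:
  f_t(t,x)  = 21*t^2/4
  f_x(t,x)  = 42*x^5
  f_xx(t,x) = 210*x^4
Assemble drift = f_t + (1/2) f_xx = 21*t^2/4 + 105*x^4 and diffusion = f_x = 42*x^5. Substituting x = B_t:
  d(7*B_t^6 + 7*t^3/4) = (105*B_t^4 + 21*t^2/4) dt + (42*B_t^5) dB_t.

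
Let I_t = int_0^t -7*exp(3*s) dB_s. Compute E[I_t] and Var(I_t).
E[I_t] = 0; Var(I_t) = 49*exp(6*t)/6 - 49/6

The Itô integral of a deterministic integrand f(s) has mean 0 because each increment f(s) * (B_{s+ds} - B_s) has mean 0. By the Itô isometry:
  Var( int_0^t f(s) dB_s ) = E[ (int_0^t f(s) dB_s)^2 ] = int_0^t f(s)^2 ds.
Here f(s) = -7*exp(3*s), so f(s)^2 = 49*exp(6*s). Integrate:
  int_0^t (49*exp(6*s)) ds = 49*exp(6*t)/6 - 49/6.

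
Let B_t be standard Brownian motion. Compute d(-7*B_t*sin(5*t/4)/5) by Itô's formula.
d(-7*B_t*sin(5*t/4)/5) = (-7*B_t*cos(5*t/4)/4) dt + (-7*sin(5*t/4)/5) dB_t

Itô's formula for f(t, x): d f(t, B_t) = (f_t + (1/2) f_xx) dt + f_x dB_t. Compute partials of f(t, x) = -7*x*sin(5*t/4)/5:
  f_t(t,x)  = -7*x*cos(5*t/4)/4
  f_x(t,x)  = -7*sin(5*t/4)/5
  f_xx(t,x) = 0
Assemble drift = f_t + (1/2) f_xx = -7*x*cos(5*t/4)/4 and diffusion = f_x = -7*sin(5*t/4)/5. Substituting x = B_t:
  d(-7*B_t*sin(5*t/4)/5) = (-7*B_t*cos(5*t/4)/4) dt + (-7*sin(5*t/4)/5) dB_t.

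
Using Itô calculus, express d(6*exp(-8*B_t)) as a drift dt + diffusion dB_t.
d(6*exp(-8*B_t)) = (192*exp(-8*B_t)) dt + (-48*exp(-8*B_t)) dB_t

Itô's formula for f(B_t) gives d f(B_t) = f'(B_t) dB_t + (1/2) f''(B_t) dt. Compute derivatives of f(x) = 6*exp(-8*x):
  f'(x)  = -48*exp(-8*x)
  f''(x) = 384*exp(-8*x)
Substitute x = B_t and multiply the f'' term by 1/2:
  drift     = (1/2) * (384*exp(-8*x)) evaluated at B_t = 192*exp(-8*B_t)
  diffusion = (-48*exp(-8*x)) evaluated at B_t = -48*exp(-8*B_t)
Therefore d(6*exp(-8*B_t)) = (192*exp(-8*B_t)) dt + (-48*exp(-8*B_t)) dB_t.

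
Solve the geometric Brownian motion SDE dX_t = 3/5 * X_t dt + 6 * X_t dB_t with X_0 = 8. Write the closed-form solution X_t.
X_t = 8 * exp((-87/5) * t + (6) * B_t)

For GBM dX = mu X dt + sigma X dB with X_0 = x_0, apply Itô to Y = log X: dY = (mu - sigma^2/2) dt + sigma dB, so Y_t = log(x_0) + (mu - sigma^2/2) t + sigma B_t and hence X_t = x_0 * exp((mu - sigma^2/2) t + sigma B_t).
With mu = 3/5, sigma = 6, x_0 = 8, this gives:
  X_t = 8 * exp((-87/5) * t + (6) * B_t).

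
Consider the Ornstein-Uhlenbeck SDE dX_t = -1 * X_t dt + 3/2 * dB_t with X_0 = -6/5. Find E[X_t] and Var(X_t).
E[X_t] = -6*exp(-t)/5; Var(X_t) = 9/8 - 9*exp(-2*t)/8

The OU SDE dX = -theta X dt + sigma dB admits the integrating factor exp(theta t): d(exp(theta t) X_t) = sigma exp(theta t) dB_t. Integrating from 0 to t:
  X_t = x_0 * exp(-theta t) + sigma * int_0^t exp(-theta (t-s)) dB_s.
The Itô integral has mean 0 and (by the Itô isometry) variance sigma^2 * int_0^t exp(-2 theta (t - s)) ds = sigma^2 * (1 - exp(-2 theta t)) / (2 theta).
With theta = 1, sigma = 3/2, x_0 = -6/5:
  E[X_t] = -6/5 * exp(-1 t) = -6*exp(-t)/5
  Var(X_t) = (3/2)^2 * (1 - exp(-2*1 t)) / (2 * 1) = 9/8 - 9*exp(-2*t)/8.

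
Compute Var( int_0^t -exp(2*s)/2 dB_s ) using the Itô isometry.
Var = exp(4*t)/16 - 1/16

The Itô integral of a deterministic integrand f(s) has mean 0 because each increment f(s) * (B_{s+ds} - B_s) has mean 0. By the Itô isometry:
  Var( int_0^t f(s) dB_s ) = E[ (int_0^t f(s) dB_s)^2 ] = int_0^t f(s)^2 ds.
Here f(s) = -exp(2*s)/2, so f(s)^2 = exp(4*s)/4. Integrate:
  int_0^t (exp(4*s)/4) ds = exp(4*t)/16 - 1/16.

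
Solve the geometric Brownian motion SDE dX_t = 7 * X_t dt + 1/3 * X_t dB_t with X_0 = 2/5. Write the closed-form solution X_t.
X_t = 2/5 * exp((125/18) * t + (1/3) * B_t)

For GBM dX = mu X dt + sigma X dB with X_0 = x_0, apply Itô to Y = log X: dY = (mu - sigma^2/2) dt + sigma dB, so Y_t = log(x_0) + (mu - sigma^2/2) t + sigma B_t and hence X_t = x_0 * exp((mu - sigma^2/2) t + sigma B_t).
With mu = 7, sigma = 1/3, x_0 = 2/5, this gives:
  X_t = 2/5 * exp((125/18) * t + (1/3) * B_t).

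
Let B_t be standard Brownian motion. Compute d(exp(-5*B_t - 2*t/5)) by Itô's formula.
d(exp(-5*B_t - 2*t/5)) = (121*exp(-5*B_t - 2*t/5)/10) dt + (-5*exp(-5*B_t - 2*t/5)) dB_t

Itô's formula for f(t, x): d f(t, B_t) = (f_t + (1/2) f_xx) dt + f_x dB_t. Compute partials of f(t, x) = exp(-2*t/5 - 5*x):
  f_t(t,x)  = -2*exp(-2*t/5 - 5*x)/5
  f_x(t,x)  = -5*exp(-2*t/5 - 5*x)
  f_xx(t,x) = 25*exp(-2*t/5 - 5*x)
Assemble drift = f_t + (1/2) f_xx = 121*exp(-2*t/5 - 5*x)/10 and diffusion = f_x = -5*exp(-2*t/5 - 5*x). Substituting x = B_t:
  d(exp(-5*B_t - 2*t/5)) = (121*exp(-5*B_t - 2*t/5)/10) dt + (-5*exp(-5*B_t - 2*t/5)) dB_t.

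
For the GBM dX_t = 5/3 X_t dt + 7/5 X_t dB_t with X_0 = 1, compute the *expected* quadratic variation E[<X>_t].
E[<X>_t] = 147*exp(397*t/75)/397 - 147/397

<X>_t = int_0^t ((7/5) * X_s)^2 ds. Taking expectation inside the integral: E[<X>_t] = (7/5)^2 * int_0^t E[X_s^2] ds. For GBM, E[X_s^2] = x_0^2 * exp((2 mu + sigma^2) s). Integrating:
  E[<X>_t] = (7/5)^2 * 1^2 * (exp((2*(5/3) + (7/5)^2) t) - 1) / (2*(5/3) + (7/5)^2)
           = (7/5)^2 * 1^2 * (exp((397/75) t) - 1) / (397/75) = 147*exp(397*t/75)/397 - 147/397.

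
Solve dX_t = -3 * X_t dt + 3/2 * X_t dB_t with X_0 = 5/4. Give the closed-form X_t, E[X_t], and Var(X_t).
X_t = 5/4 * exp((-33/8) t + (3/2) B_t); E[X_t] = 5*exp(-3*t)/4; Var(X_t) = (25*exp(9*t/4) - 25)*exp(-6*t)/16

For GBM dX = mu X dt + sigma X dB with X_0 = x_0, apply Itô to Y = log X: dY = (mu - sigma^2/2) dt + sigma dB, so Y_t = log(x_0) + (mu - sigma^2/2) t + sigma B_t and hence X_t = x_0 * exp((mu - sigma^2/2) t + sigma B_t).
With mu = -3, sigma = 3/2, x_0 = 5/4, this gives:
  X_t = 5/4 * exp((-33/8) * t + (3/2) * B_t).
Since sigma*B_t ~ Normal(0, sigma^2 t), E[exp(sigma*B_t)] = exp(sigma^2 t / 2); so E[X_t] = x_0 * exp((mu - sigma^2/2) t) * exp(sigma^2 t / 2) = x_0 * exp(mu t) = 5*exp(-3*t)/4.
Var(X_t) = E[X_t^2] - (E[X_t])^2 = x_0^2 * exp(2 mu t) * (exp(sigma^2 t) - 1) = (25*exp(9*t/4) - 25)*exp(-6*t)/16.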